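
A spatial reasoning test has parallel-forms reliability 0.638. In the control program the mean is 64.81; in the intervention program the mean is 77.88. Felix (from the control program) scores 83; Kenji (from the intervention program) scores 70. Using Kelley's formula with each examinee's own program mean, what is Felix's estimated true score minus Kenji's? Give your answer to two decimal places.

3.56

T̂_Felix = 0.638(83) + 0.362(64.81) = 76.4152
T̂_Kenji = 0.638(70) + 0.362(77.88) = 72.8526
Difference = 76.4152 − 72.8526 = 3.5627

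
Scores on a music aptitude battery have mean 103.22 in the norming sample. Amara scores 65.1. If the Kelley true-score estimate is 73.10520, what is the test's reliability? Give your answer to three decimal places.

T̂ = ρX + (1 − ρ)μ  ⇒  T̂ − μ = ρ(X − μ)
ρ = (T̂ − μ)/(X − μ) = (73.10520 − 103.22) / (65.1 − 103.22) = -30.11480 / -38.12 = 0.79000

0.790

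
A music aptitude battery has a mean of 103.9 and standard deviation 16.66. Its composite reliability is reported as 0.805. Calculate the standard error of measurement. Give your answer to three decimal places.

7.357

SEM = SD · √(1 − ρ) = 16.66 × √0.195 = 16.66 × 0.4416 = 7.3569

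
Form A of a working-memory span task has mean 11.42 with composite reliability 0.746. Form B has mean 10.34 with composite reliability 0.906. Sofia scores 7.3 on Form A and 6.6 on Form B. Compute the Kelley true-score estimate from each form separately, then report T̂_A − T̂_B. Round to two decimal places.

1.39

T̂_A = 0.746(7.3) + 0.254(11.42) = 8.3465
T̂_B = 0.906(6.6) + 0.094(10.34) = 6.9516
T̂_A − T̂_B = 1.3949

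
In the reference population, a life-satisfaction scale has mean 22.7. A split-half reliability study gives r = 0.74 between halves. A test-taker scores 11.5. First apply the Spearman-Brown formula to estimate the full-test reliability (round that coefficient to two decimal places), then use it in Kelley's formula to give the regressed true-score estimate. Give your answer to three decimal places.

Spearman-Brown: ρ = 2r/(1 + r) = 2(0.74)/(1 + 0.74) = 1.480/1.74 = 0.8506 → 0.85
T̂ = ρX + (1 − ρ)μ
  = 0.85 × 11.5 + 0.15 × 22.7
  = 9.775 + 3.405
  = 13.1800
  ≈ 13.180

13.180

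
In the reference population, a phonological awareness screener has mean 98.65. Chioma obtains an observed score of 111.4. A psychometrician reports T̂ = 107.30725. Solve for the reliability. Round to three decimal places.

0.679

T̂ = ρX + (1 − ρ)μ  ⇒  T̂ − μ = ρ(X − μ)
ρ = (T̂ − μ)/(X − μ) = (107.30725 − 98.65) / (111.4 − 98.65) = 8.65725 / 12.75 = 0.67900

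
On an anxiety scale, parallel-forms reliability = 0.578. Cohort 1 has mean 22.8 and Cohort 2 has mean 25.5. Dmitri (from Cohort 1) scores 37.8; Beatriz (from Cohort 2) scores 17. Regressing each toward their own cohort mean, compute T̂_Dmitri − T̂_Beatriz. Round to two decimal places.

10.88

T̂_Dmitri = 0.578(37.8) + 0.422(22.8) = 31.4700
T̂_Beatriz = 0.578(17) + 0.422(25.5) = 20.5870
Difference = 31.4700 − 20.5870 = 10.8830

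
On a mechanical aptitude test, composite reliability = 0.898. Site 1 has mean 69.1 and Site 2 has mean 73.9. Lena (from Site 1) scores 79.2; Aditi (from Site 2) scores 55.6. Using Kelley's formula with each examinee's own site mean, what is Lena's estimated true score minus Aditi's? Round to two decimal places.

T̂_Lena = 0.898(79.2) + 0.102(69.1) = 78.1698
T̂_Aditi = 0.898(55.6) + 0.102(73.9) = 57.4666
Difference = 78.1698 − 57.4666 = 20.7032

20.70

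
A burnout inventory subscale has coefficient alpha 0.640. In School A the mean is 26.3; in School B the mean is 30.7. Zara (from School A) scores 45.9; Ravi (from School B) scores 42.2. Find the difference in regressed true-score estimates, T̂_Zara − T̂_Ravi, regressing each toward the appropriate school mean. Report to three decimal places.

T̂_Zara = 0.640(45.9) + 0.360(26.3) = 38.84400
T̂_Ravi = 0.640(42.2) + 0.360(30.7) = 38.06000
Difference = 38.84400 − 38.06000 = 0.78400

0.784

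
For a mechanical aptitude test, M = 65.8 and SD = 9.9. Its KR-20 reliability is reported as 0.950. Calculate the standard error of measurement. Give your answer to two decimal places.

2.21

SEM = SD · √(1 − ρ) = 9.9 × √0.050 = 9.9 × 0.2236 = 2.214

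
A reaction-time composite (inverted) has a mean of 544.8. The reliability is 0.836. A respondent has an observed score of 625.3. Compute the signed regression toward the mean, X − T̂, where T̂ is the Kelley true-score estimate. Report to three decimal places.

Kelley's formula gives T̂ = 0.836·625.3 + 0.164·544.8 = 522.7508 + 89.3472 = 612.09800.
X − T̂ = 625.3 − 612.0980 = 13.2020 → 13.202

13.202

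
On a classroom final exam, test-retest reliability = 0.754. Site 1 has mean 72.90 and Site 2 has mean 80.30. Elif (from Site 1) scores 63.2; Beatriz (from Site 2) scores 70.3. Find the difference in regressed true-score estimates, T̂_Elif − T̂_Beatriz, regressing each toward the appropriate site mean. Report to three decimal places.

-7.174

T̂_Elif = 0.754(63.2) + 0.246(72.90) = 65.58620
T̂_Beatriz = 0.754(70.3) + 0.246(80.30) = 72.76000
Difference = 65.58620 − 72.76000 = -7.17380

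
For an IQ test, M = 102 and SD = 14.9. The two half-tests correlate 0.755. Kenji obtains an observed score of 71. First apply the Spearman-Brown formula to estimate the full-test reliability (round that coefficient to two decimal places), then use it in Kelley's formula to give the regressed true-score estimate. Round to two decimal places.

75.34

Spearman-Brown: ρ = 2r/(1 + r) = 2(0.755)/(1 + 0.755) = 1.5100/1.755 = 0.8604 → 0.86
T̂ = 0.86(71) + 0.14(102) = 61.06 + 14.28 = 75.340 → 75.34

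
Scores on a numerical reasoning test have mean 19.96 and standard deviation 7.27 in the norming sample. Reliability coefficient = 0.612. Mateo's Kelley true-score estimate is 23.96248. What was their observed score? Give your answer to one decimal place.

T̂ = ρX + (1 − ρ)μ  ⇒  X = (T̂ − (1 − ρ)μ) / ρ
X = (23.96248 − 0.388 × 19.96) / 0.612 = (23.96248 − 7.74448) / 0.612 = 16.21800 / 0.612 = 26.500

26.5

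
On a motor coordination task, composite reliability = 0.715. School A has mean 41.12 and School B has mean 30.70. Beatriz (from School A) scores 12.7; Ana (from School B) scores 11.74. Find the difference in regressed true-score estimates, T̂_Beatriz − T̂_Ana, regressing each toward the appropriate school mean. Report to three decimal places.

3.656

T̂_Beatriz = 0.715(12.7) + 0.285(41.12) = 20.79970
T̂_Ana = 0.715(11.74) + 0.285(30.70) = 17.14360
Difference = 20.79970 − 17.14360 = 3.65610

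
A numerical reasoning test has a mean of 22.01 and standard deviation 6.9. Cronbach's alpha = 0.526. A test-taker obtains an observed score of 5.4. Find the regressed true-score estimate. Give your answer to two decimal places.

13.27

Weight the observed score by reliability and the mean by (1 − reliability): T̂ = 0.526·5.4 + 0.474·22.01 = 2.8404 + 10.43274 = 13.273.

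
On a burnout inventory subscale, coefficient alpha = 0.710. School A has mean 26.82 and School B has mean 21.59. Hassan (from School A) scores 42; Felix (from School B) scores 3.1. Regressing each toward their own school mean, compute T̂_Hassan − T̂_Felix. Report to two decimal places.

T̂_Hassan = 0.710(42) + 0.290(26.82) = 37.5978
T̂_Felix = 0.710(3.1) + 0.290(21.59) = 8.4621
Difference = 37.5978 − 8.4621 = 29.1357

29.14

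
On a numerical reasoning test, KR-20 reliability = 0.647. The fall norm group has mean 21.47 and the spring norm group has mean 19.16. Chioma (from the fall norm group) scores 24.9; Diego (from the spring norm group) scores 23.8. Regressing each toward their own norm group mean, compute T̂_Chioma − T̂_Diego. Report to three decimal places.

1.527

T̂_Chioma = 0.647(24.9) + 0.353(21.47) = 23.68921
T̂_Diego = 0.647(23.8) + 0.353(19.16) = 22.16208
Difference = 23.68921 − 22.16208 = 1.52713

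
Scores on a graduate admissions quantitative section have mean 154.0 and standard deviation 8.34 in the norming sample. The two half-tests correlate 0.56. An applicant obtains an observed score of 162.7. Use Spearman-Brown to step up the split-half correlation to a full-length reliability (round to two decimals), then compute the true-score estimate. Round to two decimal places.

Spearman-Brown: ρ = 2r/(1 + r) = 2(0.56)/(1 + 0.56) = 1.120/1.56 = 0.7179 → 0.72
T̂ = ρX + (1 − ρ)μ
  = 0.72 × 162.7 + 0.28 × 154.0
  = 117.144 + 43.120
  = 160.264
  ≈ 160.26

160.26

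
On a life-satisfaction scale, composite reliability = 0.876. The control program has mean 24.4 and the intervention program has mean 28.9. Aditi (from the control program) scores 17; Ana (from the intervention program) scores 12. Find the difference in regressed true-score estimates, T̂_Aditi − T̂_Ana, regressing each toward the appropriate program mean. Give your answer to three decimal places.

T̂_Aditi = 0.876(17) + 0.124(24.4) = 17.91760
T̂_Ana = 0.876(12) + 0.124(28.9) = 14.09560
Difference = 17.91760 − 14.09560 = 3.82200

3.822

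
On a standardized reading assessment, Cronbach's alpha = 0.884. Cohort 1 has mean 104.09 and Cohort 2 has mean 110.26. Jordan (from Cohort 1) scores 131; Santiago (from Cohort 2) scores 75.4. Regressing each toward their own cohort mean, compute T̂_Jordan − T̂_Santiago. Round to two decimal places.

48.43

T̂_Jordan = 0.884(131) + 0.116(104.09) = 127.8784
T̂_Santiago = 0.884(75.4) + 0.116(110.26) = 79.4438
Difference = 127.8784 − 79.4438 = 48.4347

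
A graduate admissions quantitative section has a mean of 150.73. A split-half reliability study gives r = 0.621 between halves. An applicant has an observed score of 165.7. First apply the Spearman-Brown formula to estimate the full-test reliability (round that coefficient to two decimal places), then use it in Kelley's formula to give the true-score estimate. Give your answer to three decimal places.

162.257

Spearman-Brown: ρ = 2r/(1 + r) = 2(0.621)/(1 + 0.621) = 1.2420/1.621 = 0.7662 → 0.77
Regress the observed score toward the mean by the unreliability: T̂ = 0.77·165.7 + 0.23·150.73 = 127.589 + 34.6679 = 162.2569.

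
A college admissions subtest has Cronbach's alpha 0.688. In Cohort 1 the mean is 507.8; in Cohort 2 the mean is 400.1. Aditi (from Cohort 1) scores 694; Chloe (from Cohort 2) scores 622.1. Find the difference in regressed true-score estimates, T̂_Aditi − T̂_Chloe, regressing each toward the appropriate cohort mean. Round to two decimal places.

83.07

T̂_Aditi = 0.688(694) + 0.312(507.8) = 635.9056
T̂_Chloe = 0.688(622.1) + 0.312(400.1) = 552.8360
Difference = 635.9056 − 552.8360 = 83.0696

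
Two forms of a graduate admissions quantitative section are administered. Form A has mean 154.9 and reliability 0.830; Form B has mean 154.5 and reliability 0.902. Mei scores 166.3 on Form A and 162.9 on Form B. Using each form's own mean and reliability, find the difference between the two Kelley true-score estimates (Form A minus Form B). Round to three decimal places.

2.285

T̂_A = 0.830(166.3) + 0.170(154.9) = 164.36200
T̂_B = 0.902(162.9) + 0.098(154.5) = 162.07680
T̂_A − T̂_B = 2.28520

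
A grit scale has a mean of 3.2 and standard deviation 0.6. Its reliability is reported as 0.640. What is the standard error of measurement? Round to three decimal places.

0.360

SEM = SD · √(1 − ρ) = 0.6 × √0.360 = 0.6 × 0.6000 = 0.3600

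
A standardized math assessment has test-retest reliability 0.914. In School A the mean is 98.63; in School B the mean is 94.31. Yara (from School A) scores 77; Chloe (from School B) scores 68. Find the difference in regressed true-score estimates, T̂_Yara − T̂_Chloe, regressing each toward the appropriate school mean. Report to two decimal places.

8.60

T̂_Yara = 0.914(77) + 0.086(98.63) = 78.8602
T̂_Chloe = 0.914(68) + 0.086(94.31) = 70.2627
Difference = 78.8602 − 70.2627 = 8.5975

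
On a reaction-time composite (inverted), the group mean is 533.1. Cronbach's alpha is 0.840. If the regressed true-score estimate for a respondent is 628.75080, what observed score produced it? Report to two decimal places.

646.97

T̂ = ρX + (1 − ρ)μ  ⇒  X = (T̂ − (1 − ρ)μ) / ρ
X = (628.75080 − 0.160 × 533.1) / 0.840 = (628.75080 − 85.2960) / 0.840 = 543.45480 / 0.840 = 646.9700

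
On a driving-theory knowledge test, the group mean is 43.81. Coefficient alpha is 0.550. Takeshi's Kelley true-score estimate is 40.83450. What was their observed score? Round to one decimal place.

T̂ = ρX + (1 − ρ)μ  ⇒  X = (T̂ − (1 − ρ)μ) / ρ
X = (40.83450 − 0.450 × 43.81) / 0.550 = (40.83450 − 19.71450) / 0.550 = 21.12000 / 0.550 = 38.400

38.4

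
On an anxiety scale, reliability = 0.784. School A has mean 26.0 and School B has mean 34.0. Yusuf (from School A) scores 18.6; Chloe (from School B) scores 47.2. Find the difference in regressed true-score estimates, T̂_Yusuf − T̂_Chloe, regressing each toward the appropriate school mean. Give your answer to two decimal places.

-24.15

T̂_Yusuf = 0.784(18.6) + 0.216(26.0) = 20.1984
T̂_Chloe = 0.784(47.2) + 0.216(34.0) = 44.3488
Difference = 20.1984 − 44.3488 = -24.1504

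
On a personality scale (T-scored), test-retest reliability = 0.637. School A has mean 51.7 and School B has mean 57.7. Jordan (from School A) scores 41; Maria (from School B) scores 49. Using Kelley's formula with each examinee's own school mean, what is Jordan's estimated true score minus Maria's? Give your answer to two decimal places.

T̂_Jordan = 0.637(41) + 0.363(51.7) = 44.8841
T̂_Maria = 0.637(49) + 0.363(57.7) = 52.1581
Difference = 44.8841 − 52.1581 = -7.2740

-7.27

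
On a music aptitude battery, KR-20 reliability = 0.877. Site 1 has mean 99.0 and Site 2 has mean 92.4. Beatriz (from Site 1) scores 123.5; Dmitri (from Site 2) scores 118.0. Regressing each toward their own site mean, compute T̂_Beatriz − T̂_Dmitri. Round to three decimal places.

5.635

T̂_Beatriz = 0.877(123.5) + 0.123(99.0) = 120.48650
T̂_Dmitri = 0.877(118.0) + 0.123(92.4) = 114.85120
Difference = 120.48650 − 114.85120 = 5.63530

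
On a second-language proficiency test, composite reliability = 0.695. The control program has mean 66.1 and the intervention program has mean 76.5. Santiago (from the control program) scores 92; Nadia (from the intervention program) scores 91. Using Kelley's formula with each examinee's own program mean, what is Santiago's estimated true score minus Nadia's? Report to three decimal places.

T̂_Santiago = 0.695(92) + 0.305(66.1) = 84.10050
T̂_Nadia = 0.695(91) + 0.305(76.5) = 86.57750
Difference = 84.10050 − 86.57750 = -2.47700

-2.477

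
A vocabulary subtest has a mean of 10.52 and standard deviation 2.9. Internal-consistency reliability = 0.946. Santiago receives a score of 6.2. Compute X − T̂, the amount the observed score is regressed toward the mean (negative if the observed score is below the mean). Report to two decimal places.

-0.23

Weight the observed score by reliability and the mean by (1 − reliability): T̂ = 0.946·6.2 + 0.054·10.52 = 5.8652 + 0.56808 = 6.4333.
X − T̂ = 6.2 − 6.433 = -0.233 → -0.23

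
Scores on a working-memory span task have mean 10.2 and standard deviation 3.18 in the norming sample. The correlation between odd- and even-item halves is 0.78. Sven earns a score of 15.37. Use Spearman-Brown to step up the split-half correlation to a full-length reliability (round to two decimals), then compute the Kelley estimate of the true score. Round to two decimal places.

14.75

Spearman-Brown: ρ = 2r/(1 + r) = 2(0.78)/(1 + 0.78) = 1.560/1.78 = 0.8764 → 0.88
T̂ = 0.88(15.37) + 0.12(10.2) = 13.5256 + 1.224 = 14.750 → 14.75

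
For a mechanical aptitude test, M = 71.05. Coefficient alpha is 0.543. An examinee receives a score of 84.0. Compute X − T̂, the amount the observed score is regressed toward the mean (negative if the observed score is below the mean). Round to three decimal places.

Kelley's formula gives T̂ = 0.543·84.0 + 0.457·71.05 = 45.6120 + 32.46985 = 78.08185.
X − T̂ = 84.0 − 78.0819 = 5.9181 → 5.918

5.918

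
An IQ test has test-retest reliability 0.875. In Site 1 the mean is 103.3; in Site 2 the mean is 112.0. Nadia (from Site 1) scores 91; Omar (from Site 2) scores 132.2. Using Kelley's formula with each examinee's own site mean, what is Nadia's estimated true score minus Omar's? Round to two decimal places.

-37.14

T̂_Nadia = 0.875(91) + 0.125(103.3) = 92.5375
T̂_Omar = 0.875(132.2) + 0.125(112.0) = 129.6750
Difference = 92.5375 − 129.6750 = -37.1375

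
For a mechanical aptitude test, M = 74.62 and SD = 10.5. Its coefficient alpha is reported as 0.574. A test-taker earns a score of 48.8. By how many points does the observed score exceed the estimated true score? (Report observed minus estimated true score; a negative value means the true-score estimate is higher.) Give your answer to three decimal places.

-10.999

T̂ = 0.574(48.8) + 0.426(74.62) = 28.0112 + 31.78812 = 59.79932 → 59.7993
X − T̂ = 48.8 − 59.7993 = -10.9993 → -10.999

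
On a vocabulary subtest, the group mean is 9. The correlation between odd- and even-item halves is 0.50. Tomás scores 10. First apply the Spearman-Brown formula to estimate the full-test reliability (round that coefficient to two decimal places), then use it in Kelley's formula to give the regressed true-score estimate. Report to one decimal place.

9.7

Spearman-Brown: ρ = 2r/(1 + r) = 2(0.50)/(1 + 0.50) = 1.000/1.50 = 0.6667 → 0.67
Weight the observed score by reliability and the mean by (1 − reliability): T̂ = 0.67·10 + 0.33·9 = 6.70 + 2.97 = 9.67.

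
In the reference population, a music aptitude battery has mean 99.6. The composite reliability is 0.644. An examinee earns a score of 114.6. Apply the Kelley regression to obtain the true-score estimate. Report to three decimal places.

109.260

T̂ = 0.644(114.6) + 0.356(99.6) = 73.8024 + 35.4576 = 109.2600 → 109.260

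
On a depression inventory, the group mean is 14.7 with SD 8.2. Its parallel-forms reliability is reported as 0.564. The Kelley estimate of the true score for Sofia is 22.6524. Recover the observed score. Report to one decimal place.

T̂ = ρX + (1 − ρ)μ  ⇒  X = (T̂ − (1 − ρ)μ) / ρ
X = (22.6524 − 0.436 × 14.7) / 0.564 = (22.6524 − 6.4092) / 0.564 = 16.2432 / 0.564 = 28.800

28.8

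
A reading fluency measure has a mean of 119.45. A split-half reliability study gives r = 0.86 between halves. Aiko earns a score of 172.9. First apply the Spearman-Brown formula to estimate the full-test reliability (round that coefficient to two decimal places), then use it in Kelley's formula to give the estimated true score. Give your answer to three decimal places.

Spearman-Brown: ρ = 2r/(1 + r) = 2(0.86)/(1 + 0.86) = 1.720/1.86 = 0.9247 → 0.92
Regress the observed score toward the mean by the unreliability: T̂ = 0.92·172.9 + 0.08·119.45 = 159.068 + 9.5560 = 168.6240.

168.624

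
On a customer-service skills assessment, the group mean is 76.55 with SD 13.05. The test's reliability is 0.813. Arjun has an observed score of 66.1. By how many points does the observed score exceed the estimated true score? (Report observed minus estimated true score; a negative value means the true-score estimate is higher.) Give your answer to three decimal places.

-1.954

Kelley's formula gives T̂ = 0.813·66.1 + 0.187·76.55 = 53.7393 + 14.31485 = 68.05415.
X − T̂ = 66.1 − 68.0541 = -1.9541 → -1.954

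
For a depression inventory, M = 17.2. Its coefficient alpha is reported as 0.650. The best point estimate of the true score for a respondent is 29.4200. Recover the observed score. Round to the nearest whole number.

36

T̂ = ρX + (1 − ρ)μ  ⇒  X = (T̂ − (1 − ρ)μ) / ρ
X = (29.4200 − 0.350 × 17.2) / 0.650 = (29.4200 − 6.0200) / 0.650 = 23.4000 / 0.650 = 36.00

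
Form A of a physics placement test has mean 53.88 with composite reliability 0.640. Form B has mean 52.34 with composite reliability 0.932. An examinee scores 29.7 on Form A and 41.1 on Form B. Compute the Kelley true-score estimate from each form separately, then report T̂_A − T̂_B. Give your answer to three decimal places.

T̂_A = 0.640(29.7) + 0.360(53.88) = 38.40480
T̂_B = 0.932(41.1) + 0.068(52.34) = 41.86432
T̂_A − T̂_B = -3.45952

-3.460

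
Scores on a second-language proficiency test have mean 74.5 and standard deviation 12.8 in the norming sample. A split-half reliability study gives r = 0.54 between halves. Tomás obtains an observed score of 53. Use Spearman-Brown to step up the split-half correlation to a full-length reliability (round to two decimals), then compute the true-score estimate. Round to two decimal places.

Spearman-Brown: ρ = 2r/(1 + r) = 2(0.54)/(1 + 0.54) = 1.080/1.54 = 0.7013 → 0.70
T̂ = ρX + (1 − ρ)μ
  = 0.70 × 53 + 0.30 × 74.5
  = 37.10 + 22.350
  = 59.450
  ≈ 59.45

59.45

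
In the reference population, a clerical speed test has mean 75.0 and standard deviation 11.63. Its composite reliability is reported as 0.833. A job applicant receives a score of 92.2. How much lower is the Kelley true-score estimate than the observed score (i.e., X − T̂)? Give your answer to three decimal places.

2.872

Kelley's formula gives T̂ = 0.833·92.2 + 0.167·75.0 = 76.8026 + 12.5250 = 89.32760.
X − T̂ = 92.2 − 89.3276 = 2.8724 → 2.872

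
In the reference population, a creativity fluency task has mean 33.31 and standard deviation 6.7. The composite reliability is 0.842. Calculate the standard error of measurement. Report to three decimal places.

2.663

SEM = SD · √(1 − ρ) = 6.7 × √0.158 = 6.7 × 0.3975 = 2.6632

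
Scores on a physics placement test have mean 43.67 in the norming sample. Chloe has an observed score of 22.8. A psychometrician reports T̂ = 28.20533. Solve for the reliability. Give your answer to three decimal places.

0.741

T̂ = ρX + (1 − ρ)μ  ⇒  T̂ − μ = ρ(X − μ)
ρ = (T̂ − μ)/(X − μ) = (28.20533 − 43.67) / (22.8 − 43.67) = -15.46467 / -20.87 = 0.74100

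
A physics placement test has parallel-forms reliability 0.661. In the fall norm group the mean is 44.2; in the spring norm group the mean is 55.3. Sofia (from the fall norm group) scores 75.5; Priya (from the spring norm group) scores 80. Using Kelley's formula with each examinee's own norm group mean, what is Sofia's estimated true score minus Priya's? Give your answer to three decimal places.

-6.737

T̂_Sofia = 0.661(75.5) + 0.339(44.2) = 64.88930
T̂_Priya = 0.661(80) + 0.339(55.3) = 71.62670
Difference = 64.88930 − 71.62670 = -6.73740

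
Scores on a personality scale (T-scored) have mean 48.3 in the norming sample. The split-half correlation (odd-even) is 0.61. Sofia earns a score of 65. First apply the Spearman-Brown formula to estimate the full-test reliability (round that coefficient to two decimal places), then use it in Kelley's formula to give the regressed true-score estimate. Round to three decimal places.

60.992

Spearman-Brown: ρ = 2r/(1 + r) = 2(0.61)/(1 + 0.61) = 1.220/1.61 = 0.7578 → 0.76
T̂ = 0.76(65) + 0.24(48.3) = 49.40 + 11.592 = 60.9920 → 60.992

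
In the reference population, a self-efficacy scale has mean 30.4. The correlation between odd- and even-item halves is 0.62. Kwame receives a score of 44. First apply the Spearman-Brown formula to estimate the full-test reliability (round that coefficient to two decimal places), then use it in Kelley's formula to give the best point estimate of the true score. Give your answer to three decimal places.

40.872

Spearman-Brown: ρ = 2r/(1 + r) = 2(0.62)/(1 + 0.62) = 1.240/1.62 = 0.7654 → 0.77
T̂ = 0.77(44) + 0.23(30.4) = 33.88 + 6.992 = 40.8720 → 40.872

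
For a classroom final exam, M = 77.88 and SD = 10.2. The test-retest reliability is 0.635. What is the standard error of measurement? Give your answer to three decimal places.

SEM = SD · √(1 − ρ) = 10.2 × √0.365 = 10.2 × 0.6042 = 6.1624

6.162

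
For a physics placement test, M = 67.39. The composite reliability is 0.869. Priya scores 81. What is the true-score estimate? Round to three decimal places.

T̂ = ρX + (1 − ρ)μ
  = 0.869 × 81 + 0.131 × 67.39
  = 70.389 + 8.82809
  = 79.2171
  ≈ 79.217

79.217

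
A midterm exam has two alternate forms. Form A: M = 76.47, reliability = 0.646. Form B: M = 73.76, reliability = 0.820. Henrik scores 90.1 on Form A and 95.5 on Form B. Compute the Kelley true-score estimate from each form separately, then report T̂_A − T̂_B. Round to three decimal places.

-6.312

T̂_A = 0.646(90.1) + 0.354(76.47) = 85.27498
T̂_B = 0.820(95.5) + 0.180(73.76) = 91.58680
T̂_A − T̂_B = -6.31182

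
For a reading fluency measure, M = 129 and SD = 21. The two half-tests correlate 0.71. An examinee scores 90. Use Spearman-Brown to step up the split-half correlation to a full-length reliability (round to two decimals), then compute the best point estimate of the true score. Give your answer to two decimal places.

Spearman-Brown: ρ = 2r/(1 + r) = 2(0.71)/(1 + 0.71) = 1.420/1.71 = 0.8304 → 0.83
T̂ = ρX + (1 − ρ)μ
  = 0.83 × 90 + 0.17 × 129
  = 74.70 + 21.93
  = 96.630
  ≈ 96.63

96.63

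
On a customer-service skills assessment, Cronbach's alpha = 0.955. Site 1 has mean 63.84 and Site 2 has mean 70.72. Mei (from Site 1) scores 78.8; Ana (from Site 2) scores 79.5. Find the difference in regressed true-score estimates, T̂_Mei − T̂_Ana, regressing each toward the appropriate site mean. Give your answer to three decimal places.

-0.978

T̂_Mei = 0.955(78.8) + 0.045(63.84) = 78.12680
T̂_Ana = 0.955(79.5) + 0.045(70.72) = 79.10490
Difference = 78.12680 − 79.10490 = -0.97810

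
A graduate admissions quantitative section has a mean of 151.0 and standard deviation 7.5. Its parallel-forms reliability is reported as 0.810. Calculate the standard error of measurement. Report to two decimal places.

3.27

SEM = SD · √(1 − ρ) = 7.5 × √0.190 = 7.5 × 0.4359 = 3.269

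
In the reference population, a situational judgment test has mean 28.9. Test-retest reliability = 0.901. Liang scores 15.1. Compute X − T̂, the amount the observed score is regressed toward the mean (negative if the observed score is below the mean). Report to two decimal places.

Kelley's formula gives T̂ = 0.901·15.1 + 0.099·28.9 = 13.6051 + 2.8611 = 16.4662.
X − T̂ = 15.1 − 16.466 = -1.366 → -1.37

-1.37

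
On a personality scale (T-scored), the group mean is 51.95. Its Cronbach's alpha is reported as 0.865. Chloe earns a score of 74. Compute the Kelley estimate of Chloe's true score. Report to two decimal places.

T̂ = 0.865(74) + 0.135(51.95) = 64.010 + 7.01325 = 71.023 → 71.02

71.02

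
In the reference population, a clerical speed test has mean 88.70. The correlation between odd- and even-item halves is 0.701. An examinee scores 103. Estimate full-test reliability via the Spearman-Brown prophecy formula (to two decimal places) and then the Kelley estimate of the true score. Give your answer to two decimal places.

Spearman-Brown: ρ = 2r/(1 + r) = 2(0.701)/(1 + 0.701) = 1.4020/1.701 = 0.8242 → 0.82
T̂ = 0.82(103) + 0.18(88.70) = 84.46 + 15.9660 = 100.426 → 100.43

100.43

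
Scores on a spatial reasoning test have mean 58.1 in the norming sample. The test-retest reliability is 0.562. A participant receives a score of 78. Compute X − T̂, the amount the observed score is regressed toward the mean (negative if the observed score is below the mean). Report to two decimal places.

8.72

T̂ = ρX + (1 − ρ)μ
  = 0.562 × 78 + 0.438 × 58.1
  = 43.836 + 25.4478
  = 69.2838
  ≈ 69.284
X − T̂ = 78 − 69.284 = 8.716 → 8.72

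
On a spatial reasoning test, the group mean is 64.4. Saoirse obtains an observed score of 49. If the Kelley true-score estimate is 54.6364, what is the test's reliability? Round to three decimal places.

T̂ = ρX + (1 − ρ)μ  ⇒  T̂ − μ = ρ(X − μ)
ρ = (T̂ − μ)/(X − μ) = (54.6364 − 64.4) / (49 − 64.4) = -9.7636 / -15.4 = 0.63400

0.634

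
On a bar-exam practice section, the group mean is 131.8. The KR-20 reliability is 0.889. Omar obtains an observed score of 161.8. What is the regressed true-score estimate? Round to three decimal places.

158.470

Regress the observed score toward the mean by the unreliability: T̂ = 0.889·161.8 + 0.111·131.8 = 143.8402 + 14.6298 = 158.4700.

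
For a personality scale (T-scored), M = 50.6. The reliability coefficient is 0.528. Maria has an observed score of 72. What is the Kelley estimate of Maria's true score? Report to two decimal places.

Weight the observed score by reliability and the mean by (1 − reliability): T̂ = 0.528·72 + 0.472·50.6 = 38.016 + 23.8832 = 61.899.

61.90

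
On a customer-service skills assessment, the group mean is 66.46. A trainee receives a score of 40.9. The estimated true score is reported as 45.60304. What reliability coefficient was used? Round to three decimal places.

0.816

T̂ = ρX + (1 − ρ)μ  ⇒  T̂ − μ = ρ(X − μ)
ρ = (T̂ − μ)/(X − μ) = (45.60304 − 66.46) / (40.9 − 66.46) = -20.85696 / -25.56 = 0.81600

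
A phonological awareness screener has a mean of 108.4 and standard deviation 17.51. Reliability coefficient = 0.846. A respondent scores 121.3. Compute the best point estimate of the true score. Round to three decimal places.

119.313

T̂ = ρX + (1 − ρ)μ
  = 0.846 × 121.3 + 0.154 × 108.4
  = 102.6198 + 16.6936
  = 119.3134
  ≈ 119.313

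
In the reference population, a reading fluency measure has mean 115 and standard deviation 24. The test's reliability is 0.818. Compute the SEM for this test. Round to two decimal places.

SEM = SD · √(1 − ρ) = 24 × √0.182 = 24 × 0.4266 = 10.239

10.24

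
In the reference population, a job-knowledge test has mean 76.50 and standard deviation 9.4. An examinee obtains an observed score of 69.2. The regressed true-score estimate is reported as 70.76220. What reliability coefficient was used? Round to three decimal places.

T̂ = ρX + (1 − ρ)μ  ⇒  T̂ − μ = ρ(X − μ)
ρ = (T̂ − μ)/(X − μ) = (70.76220 − 76.50) / (69.2 − 76.50) = -5.73780 / -7.30 = 0.78600

0.786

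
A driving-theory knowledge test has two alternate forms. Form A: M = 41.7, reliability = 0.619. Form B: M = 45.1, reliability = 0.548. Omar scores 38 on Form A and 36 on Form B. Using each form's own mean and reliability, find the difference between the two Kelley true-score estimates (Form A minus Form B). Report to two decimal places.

T̂_A = 0.619(38) + 0.381(41.7) = 39.4097
T̂_B = 0.548(36) + 0.452(45.1) = 40.1132
T̂_A − T̂_B = -0.7035

-0.70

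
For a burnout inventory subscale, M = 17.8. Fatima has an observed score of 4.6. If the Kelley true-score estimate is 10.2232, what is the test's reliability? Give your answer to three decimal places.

0.574

T̂ = ρX + (1 − ρ)μ  ⇒  T̂ − μ = ρ(X − μ)
ρ = (T̂ − μ)/(X − μ) = (10.2232 − 17.8) / (4.6 − 17.8) = -7.5768 / -13.2 = 0.57400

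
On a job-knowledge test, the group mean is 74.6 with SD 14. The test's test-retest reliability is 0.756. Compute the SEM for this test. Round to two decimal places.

6.92

SEM = SD · √(1 − ρ) = 14 × √0.244 = 14 × 0.4940 = 6.915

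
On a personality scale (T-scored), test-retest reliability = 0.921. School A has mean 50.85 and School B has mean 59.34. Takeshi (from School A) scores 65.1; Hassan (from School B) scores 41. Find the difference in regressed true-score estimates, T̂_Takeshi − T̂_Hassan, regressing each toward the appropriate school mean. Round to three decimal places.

21.525

T̂_Takeshi = 0.921(65.1) + 0.079(50.85) = 63.97425
T̂_Hassan = 0.921(41) + 0.079(59.34) = 42.44886
Difference = 63.97425 − 42.44886 = 21.52539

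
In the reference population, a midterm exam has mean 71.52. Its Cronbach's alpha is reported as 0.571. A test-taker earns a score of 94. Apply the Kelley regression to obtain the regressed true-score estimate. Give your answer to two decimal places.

T̂ = 0.571(94) + 0.429(71.52) = 53.674 + 30.68208 = 84.356 → 84.36

84.36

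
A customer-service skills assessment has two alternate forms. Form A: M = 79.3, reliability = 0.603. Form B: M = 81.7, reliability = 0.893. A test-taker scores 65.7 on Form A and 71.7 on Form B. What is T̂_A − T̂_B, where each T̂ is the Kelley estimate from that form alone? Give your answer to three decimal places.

-1.671

T̂_A = 0.603(65.7) + 0.397(79.3) = 71.09920
T̂_B = 0.893(71.7) + 0.107(81.7) = 72.77000
T̂_A − T̂_B = -1.67080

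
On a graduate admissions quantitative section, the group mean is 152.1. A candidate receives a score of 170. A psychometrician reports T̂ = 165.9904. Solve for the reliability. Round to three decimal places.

T̂ = ρX + (1 − ρ)μ  ⇒  T̂ − μ = ρ(X − μ)
ρ = (T̂ − μ)/(X − μ) = (165.9904 − 152.1) / (170 − 152.1) = 13.8904 / 17.9 = 0.77600

0.776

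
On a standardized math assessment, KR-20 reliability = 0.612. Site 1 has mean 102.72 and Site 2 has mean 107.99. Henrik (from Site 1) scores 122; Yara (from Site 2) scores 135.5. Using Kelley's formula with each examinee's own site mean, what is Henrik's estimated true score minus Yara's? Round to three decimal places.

T̂_Henrik = 0.612(122) + 0.388(102.72) = 114.51936
T̂_Yara = 0.612(135.5) + 0.388(107.99) = 124.82612
Difference = 114.51936 − 124.82612 = -10.30676

-10.307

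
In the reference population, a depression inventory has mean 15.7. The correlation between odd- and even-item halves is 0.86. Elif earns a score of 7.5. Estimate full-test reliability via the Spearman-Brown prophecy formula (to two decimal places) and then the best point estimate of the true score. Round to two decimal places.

8.16

Spearman-Brown: ρ = 2r/(1 + r) = 2(0.86)/(1 + 0.86) = 1.720/1.86 = 0.9247 → 0.92
T̂ = ρX + (1 − ρ)μ
  = 0.92 × 7.5 + 0.08 × 15.7
  = 6.900 + 1.256
  = 8.156
  ≈ 8.16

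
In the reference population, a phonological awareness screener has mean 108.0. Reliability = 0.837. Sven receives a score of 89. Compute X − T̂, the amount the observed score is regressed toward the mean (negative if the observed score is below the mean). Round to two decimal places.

-3.10

T̂ = ρX + (1 − ρ)μ
  = 0.837 × 89 + 0.163 × 108.0
  = 74.493 + 17.6040
  = 92.0970
  ≈ 92.097
X − T̂ = 89 − 92.097 = -3.097 → -3.10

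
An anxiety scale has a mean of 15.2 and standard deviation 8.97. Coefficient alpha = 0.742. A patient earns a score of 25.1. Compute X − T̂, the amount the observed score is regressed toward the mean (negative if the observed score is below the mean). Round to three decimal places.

2.554

T̂ = 0.742(25.1) + 0.258(15.2) = 18.6242 + 3.9216 = 22.54580 → 22.5458
X − T̂ = 25.1 − 22.5458 = 2.5542 → 2.554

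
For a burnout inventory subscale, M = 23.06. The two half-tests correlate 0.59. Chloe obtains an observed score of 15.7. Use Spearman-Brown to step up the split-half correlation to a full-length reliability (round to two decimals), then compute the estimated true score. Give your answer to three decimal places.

17.614

Spearman-Brown: ρ = 2r/(1 + r) = 2(0.59)/(1 + 0.59) = 1.180/1.59 = 0.7421 → 0.74
T̂ = 0.74(15.7) + 0.26(23.06) = 11.618 + 5.9956 = 17.6136 → 17.614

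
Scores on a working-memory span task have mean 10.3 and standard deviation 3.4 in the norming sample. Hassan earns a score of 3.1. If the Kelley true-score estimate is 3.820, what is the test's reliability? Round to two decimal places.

0.90

T̂ = ρX + (1 − ρ)μ  ⇒  T̂ − μ = ρ(X − μ)
ρ = (T̂ − μ)/(X − μ) = (3.820 − 10.3) / (3.1 − 10.3) = -6.480 / -7.2 = 0.9000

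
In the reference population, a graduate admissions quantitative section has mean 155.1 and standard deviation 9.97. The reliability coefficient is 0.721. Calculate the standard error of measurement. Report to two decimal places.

5.27

SEM = SD · √(1 − ρ) = 9.97 × √0.279 = 9.97 × 0.5282 = 5.266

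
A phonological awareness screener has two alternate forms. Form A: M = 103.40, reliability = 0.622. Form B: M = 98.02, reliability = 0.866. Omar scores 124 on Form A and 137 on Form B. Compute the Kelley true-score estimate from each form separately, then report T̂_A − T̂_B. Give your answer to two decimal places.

T̂_A = 0.622(124) + 0.378(103.40) = 116.2132
T̂_B = 0.866(137) + 0.134(98.02) = 131.7767
T̂_A − T̂_B = -15.5635

-15.56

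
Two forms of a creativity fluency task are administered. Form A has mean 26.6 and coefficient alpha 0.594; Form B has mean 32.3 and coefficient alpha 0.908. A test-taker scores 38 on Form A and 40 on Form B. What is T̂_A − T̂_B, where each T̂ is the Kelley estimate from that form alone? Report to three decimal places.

-5.920

T̂_A = 0.594(38) + 0.406(26.6) = 33.37160
T̂_B = 0.908(40) + 0.092(32.3) = 39.29160
T̂_A − T̂_B = -5.92000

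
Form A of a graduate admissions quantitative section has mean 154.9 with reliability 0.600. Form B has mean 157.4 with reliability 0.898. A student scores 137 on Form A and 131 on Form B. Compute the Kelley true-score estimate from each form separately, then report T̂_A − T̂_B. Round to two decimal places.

T̂_A = 0.600(137) + 0.400(154.9) = 144.1600
T̂_B = 0.898(131) + 0.102(157.4) = 133.6928
T̂_A − T̂_B = 10.4672

10.47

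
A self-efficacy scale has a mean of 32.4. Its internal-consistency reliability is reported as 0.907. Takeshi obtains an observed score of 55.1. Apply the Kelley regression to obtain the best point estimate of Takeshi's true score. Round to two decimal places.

52.99

T̂ = ρX + (1 − ρ)μ
  = 0.907 × 55.1 + 0.093 × 32.4
  = 49.9757 + 3.0132
  = 52.989
  ≈ 52.99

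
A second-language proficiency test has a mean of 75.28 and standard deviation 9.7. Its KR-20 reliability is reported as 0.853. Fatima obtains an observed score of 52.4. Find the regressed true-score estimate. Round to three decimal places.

T̂ = 0.853(52.4) + 0.147(75.28) = 44.6972 + 11.06616 = 55.7634 → 55.763

55.763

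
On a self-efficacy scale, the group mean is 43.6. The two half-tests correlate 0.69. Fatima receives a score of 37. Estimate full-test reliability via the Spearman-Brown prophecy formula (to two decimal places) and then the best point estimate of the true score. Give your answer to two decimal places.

Spearman-Brown: ρ = 2r/(1 + r) = 2(0.69)/(1 + 0.69) = 1.380/1.69 = 0.8166 → 0.82
Regress the observed score toward the mean by the unreliability: T̂ = 0.82·37 + 0.18·43.6 = 30.34 + 7.848 = 38.188.

38.19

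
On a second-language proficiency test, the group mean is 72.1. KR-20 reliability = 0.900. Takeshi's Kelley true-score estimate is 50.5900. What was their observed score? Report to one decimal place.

T̂ = ρX + (1 − ρ)μ  ⇒  X = (T̂ − (1 − ρ)μ) / ρ
X = (50.5900 − 0.100 × 72.1) / 0.900 = (50.5900 − 7.2100) / 0.900 = 43.3800 / 0.900 = 48.200

48.2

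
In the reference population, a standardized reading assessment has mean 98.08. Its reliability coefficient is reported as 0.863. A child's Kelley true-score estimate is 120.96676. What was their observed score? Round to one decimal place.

124.6

T̂ = ρX + (1 − ρ)μ  ⇒  X = (T̂ − (1 − ρ)μ) / ρ
X = (120.96676 − 0.137 × 98.08) / 0.863 = (120.96676 − 13.43696) / 0.863 = 107.52980 / 0.863 = 124.600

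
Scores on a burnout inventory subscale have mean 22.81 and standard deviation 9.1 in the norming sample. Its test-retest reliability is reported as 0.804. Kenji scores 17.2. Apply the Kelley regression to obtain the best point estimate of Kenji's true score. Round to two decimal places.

Regress the observed score toward the mean by the unreliability: T̂ = 0.804·17.2 + 0.196·22.81 = 13.8288 + 4.47076 = 18.300.

18.30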